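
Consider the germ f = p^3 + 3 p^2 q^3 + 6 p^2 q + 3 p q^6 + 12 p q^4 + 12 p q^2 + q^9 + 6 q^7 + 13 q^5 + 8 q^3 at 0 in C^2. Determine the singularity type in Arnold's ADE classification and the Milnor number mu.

Type E_{8}, Milnor number mu = 8.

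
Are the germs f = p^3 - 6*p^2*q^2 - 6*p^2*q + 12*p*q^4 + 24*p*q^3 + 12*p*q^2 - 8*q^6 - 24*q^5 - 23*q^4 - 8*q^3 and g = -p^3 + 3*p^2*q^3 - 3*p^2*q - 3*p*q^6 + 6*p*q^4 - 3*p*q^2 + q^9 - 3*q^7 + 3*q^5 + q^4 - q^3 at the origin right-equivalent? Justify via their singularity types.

The Hessian of f at 0 has rank 0. Corank 2; j^3 = (p - 2*q)^3 is a perfect cube, so E-series; the 4-jet and mu = 6 give E_6. The Hessian of g at 0 has rank 0. Corank 2; j^3 = -(p + q)^3 is a perfect cube, so E-series; the 4-jet and mu = 6 give E_6. Both have type E_6, hence right-equivalent.

Yes.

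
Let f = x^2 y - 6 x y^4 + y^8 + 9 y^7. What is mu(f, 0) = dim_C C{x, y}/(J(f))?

9

The Hessian of f at 0 is [[0, 0], [0, 0]] with rank 0, so corank 2. A Groebner basis of the Jacobian ideal J(f) in C{x,y} is {x^2*y^2, -8*x^2*y/27 - x^2/3 + x*y^3, -x*y/3 + y^4, x^3}; counting standard monomials gives mu = 9. Corank 2; j^3 = x^2*y has shape L^2 M (L != M), so D-series; mu = 9 gives D_9.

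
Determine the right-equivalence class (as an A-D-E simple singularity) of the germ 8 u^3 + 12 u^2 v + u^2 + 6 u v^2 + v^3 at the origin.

A2

The Hessian of f at 0 has rank 1. Corank 1: A-series; mu = 2 gives A_2.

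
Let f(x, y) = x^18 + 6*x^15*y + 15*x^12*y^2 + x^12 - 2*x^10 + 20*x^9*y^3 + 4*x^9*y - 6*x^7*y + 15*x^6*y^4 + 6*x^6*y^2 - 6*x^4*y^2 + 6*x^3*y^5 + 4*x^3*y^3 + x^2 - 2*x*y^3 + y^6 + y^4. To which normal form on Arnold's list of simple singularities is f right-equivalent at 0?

The Hessian of f at 0 has rank 1. Corank 1: A-series; mu = 3 gives A_3.

A_{3}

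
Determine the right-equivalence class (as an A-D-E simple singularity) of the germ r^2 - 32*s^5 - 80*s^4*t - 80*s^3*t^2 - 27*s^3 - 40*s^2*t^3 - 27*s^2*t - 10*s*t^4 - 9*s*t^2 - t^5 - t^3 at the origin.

E_8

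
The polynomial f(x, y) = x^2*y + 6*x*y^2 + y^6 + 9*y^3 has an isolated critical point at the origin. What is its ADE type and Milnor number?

The Hessian of f at 0 is [[0, 0], [0, 0]] with rank 0, so corank 2. A Groebner basis of the Jacobian ideal J(f) in C{x,y} is {x^2/6 + y^5 - 3*y^2/2, x^3 + 27*y^3, x*y + 3*y^2}; counting standard monomials gives mu = 7. Corank 2; j^3 = y*(x + 3*y)^2 has shape L^2 M (L != M), so D-series; mu = 7 gives D_7.

Type D_7, Milnor number mu = 7.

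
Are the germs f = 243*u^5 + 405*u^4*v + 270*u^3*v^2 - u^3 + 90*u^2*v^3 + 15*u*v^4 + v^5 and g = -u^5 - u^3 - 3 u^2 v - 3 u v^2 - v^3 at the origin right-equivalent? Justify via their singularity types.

Yes.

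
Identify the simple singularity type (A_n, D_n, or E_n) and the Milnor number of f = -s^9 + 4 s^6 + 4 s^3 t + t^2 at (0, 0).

The Hessian of f at 0 has rank 1. Corank 1: A-series; mu = 8 gives A_8.

Type A8, Milnor number mu = 8.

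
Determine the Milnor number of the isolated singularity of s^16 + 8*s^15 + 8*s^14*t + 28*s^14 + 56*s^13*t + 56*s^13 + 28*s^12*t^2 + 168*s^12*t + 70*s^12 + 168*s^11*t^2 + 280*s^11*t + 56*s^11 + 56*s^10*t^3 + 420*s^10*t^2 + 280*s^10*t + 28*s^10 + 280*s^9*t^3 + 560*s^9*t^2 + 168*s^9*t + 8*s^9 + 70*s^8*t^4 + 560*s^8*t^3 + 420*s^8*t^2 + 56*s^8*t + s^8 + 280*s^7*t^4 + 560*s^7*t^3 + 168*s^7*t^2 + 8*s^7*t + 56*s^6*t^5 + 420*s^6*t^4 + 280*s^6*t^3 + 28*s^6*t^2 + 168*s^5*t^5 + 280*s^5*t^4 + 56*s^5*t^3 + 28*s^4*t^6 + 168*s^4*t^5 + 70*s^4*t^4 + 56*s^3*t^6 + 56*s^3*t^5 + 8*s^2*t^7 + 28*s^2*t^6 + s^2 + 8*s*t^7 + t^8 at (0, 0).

The Hessian of f at 0 has rank 1. Corank 1: A-series; mu = 7 gives A_7.

7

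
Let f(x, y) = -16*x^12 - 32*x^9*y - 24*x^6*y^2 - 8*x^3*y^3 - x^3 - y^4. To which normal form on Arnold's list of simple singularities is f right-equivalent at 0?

E_6

The Hessian of f at 0 is [[0, 0], [0, 0]] with rank 0, so corank 2. A Groebner basis of the Jacobian ideal J(f) in C{x,y} is {y^3, x^2}; counting standard monomials gives mu = 6. Corank 2; j^3 = -x^3 is a perfect cube, so E-series; the 4-jet and mu = 6 give E_6.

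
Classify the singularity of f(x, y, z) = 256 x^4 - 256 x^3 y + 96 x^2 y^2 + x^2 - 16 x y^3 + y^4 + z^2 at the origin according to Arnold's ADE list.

The Hessian of f at 0 has rank 2. Corank 1: A-series; mu = 3 gives A_3.

A_{3}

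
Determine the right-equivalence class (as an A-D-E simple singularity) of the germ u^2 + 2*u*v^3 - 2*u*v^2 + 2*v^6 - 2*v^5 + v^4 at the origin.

A5

The Hessian of f at 0 has rank 1. Corank 1: A-series; mu = 5 gives A_5.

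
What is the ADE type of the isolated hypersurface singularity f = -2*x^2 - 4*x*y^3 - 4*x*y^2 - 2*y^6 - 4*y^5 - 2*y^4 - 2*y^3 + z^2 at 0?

The Hessian of f at 0 is [[-4, 0, 0], [0, 0, 0], [0, 0, 2]] with rank 2, so corank 1. A Groebner basis of the Jacobian ideal J(f) in C{x,y,z} is {y^2, x, z}; counting standard monomials gives mu = 2. Corank 1: A-series; mu = 2 gives A_2.

A_2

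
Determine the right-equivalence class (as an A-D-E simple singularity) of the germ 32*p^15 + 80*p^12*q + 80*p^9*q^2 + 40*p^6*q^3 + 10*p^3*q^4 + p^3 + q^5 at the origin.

E_{8}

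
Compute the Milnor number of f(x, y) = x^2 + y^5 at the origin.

4

The Hessian of f at 0 has rank 1. Corank 1: A-series; mu = 4 gives A_4.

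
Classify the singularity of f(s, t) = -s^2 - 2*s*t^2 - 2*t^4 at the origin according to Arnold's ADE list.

A_{3}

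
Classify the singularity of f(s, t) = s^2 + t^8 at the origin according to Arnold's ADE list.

A7

The Hessian of f at 0 has rank 1. Corank 1: A-series; mu = 7 gives A_7.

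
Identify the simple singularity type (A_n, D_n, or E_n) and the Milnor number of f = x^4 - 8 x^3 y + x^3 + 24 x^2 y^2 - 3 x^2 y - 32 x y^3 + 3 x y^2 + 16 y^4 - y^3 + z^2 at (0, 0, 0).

Type E6, Milnor number mu = 6.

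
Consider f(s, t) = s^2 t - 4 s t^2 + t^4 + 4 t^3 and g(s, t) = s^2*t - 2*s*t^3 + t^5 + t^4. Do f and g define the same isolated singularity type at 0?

Yes.

The Hessian of f at 0 is [[0, 0], [0, 0]] with rank 0, so corank 2. A Groebner basis of the Jacobian ideal J(f) in C{s,t} is {s^3 + 2*s^2 - 8*t^2, s^2/4 + t^3 - t^2, s*t - 2*t^2}; counting standard monomials gives mu = 5. Corank 2; j^3 = t*(s - 2*t)^2 has shape L^2 M (L != M), so D-series; mu = 5 gives D_5. The Hessian of g at 0 is [[0, 0], [0, 0]] with rank 0, so corank 2. A Groebner basis of the Jacobian ideal J(g) in C{s,t} is {s*t^2, -s*t + t^3, s^2 + 4*s*t}; counting standard monomials gives mu = 5. Corank 2; j^3 = s^2*t has shape L^2 M (L != M), so D-series; mu = 5 gives D_5. Both have type D_5, hence right-equivalent.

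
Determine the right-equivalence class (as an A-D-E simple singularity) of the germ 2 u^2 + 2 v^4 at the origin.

A_3

The Hessian of f at 0 has rank 1. Corank 1: A-series; mu = 3 gives A_3.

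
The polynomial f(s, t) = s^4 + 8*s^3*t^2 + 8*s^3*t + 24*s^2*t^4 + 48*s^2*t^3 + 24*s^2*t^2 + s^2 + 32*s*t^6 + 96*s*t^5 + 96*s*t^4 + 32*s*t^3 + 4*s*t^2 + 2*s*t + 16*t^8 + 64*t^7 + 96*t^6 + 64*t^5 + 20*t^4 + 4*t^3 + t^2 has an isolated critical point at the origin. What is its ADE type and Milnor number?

The Hessian of f at 0 is [[2, 2], [2, 2]] with rank 1, so corank 1. A Groebner basis of the Jacobian ideal J(f) in C{s,t} is {s^2 + s/2 + t/2, s*t - s/2 - t/2, s/2 + t^2 + t/2}; counting standard monomials gives mu = 3. Corank 1: A-series; mu = 3 gives A_3.

Type A3, Milnor number mu = 3.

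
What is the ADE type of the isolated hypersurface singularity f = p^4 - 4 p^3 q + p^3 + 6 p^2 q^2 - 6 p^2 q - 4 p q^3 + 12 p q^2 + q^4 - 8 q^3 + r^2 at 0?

E_{6}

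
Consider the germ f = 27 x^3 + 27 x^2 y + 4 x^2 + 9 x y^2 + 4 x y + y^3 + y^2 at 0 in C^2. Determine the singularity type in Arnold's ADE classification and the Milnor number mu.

The Hessian of f at 0 is [[8, 4], [4, 2]] with rank 1, so corank 1. A Groebner basis of the Jacobian ideal J(f) in C{x,y} is {y^2, x + y/2}; counting standard monomials gives mu = 2. Corank 1: A-series; mu = 2 gives A_2.

Type A2, Milnor number mu = 2.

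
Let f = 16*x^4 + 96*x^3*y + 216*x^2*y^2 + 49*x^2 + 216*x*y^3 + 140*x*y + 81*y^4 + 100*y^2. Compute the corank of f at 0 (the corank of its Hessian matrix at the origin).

Hessian at 0 has rank 1.

1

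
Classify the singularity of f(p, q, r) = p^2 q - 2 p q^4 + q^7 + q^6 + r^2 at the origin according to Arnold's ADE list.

D7

The Hessian of f at 0 is [[0, 0, 0], [0, 0, 0], [0, 0, 2]] with rank 1, so corank 2. A Groebner basis of the Jacobian ideal J(f) in C{p,q,r} is {-p*q + q^4, p^3, p^2*q, p^2/6 + p*q^2, r}; counting standard monomials gives mu = 7. Corank 2; j^3 = p^2*q has shape L^2 M (L != M), so D-series; mu = 7 gives D_7.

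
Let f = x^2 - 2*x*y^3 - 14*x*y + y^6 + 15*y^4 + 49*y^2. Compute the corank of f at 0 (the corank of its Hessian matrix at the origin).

1

The Hessian at 0 is [[2, -14], [-14, 98]] of rank 1; hence corank 1.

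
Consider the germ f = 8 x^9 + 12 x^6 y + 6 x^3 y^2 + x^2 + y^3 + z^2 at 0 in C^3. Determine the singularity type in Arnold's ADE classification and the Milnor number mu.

The Hessian of f at 0 has rank 2. Corank 1: A-series; mu = 2 gives A_2.

Type A2, Milnor number mu = 2.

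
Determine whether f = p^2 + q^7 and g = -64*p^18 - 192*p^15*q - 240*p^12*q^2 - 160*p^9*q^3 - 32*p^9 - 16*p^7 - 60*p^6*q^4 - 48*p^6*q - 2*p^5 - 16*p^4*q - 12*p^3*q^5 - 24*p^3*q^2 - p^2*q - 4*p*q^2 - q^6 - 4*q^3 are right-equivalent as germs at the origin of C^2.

The Hessian of f at 0 is [[2, 0], [0, 0]] with rank 1, so corank 1. A Groebner basis of the Jacobian ideal J(f) in C{p,q} is {q^6, p}; counting standard monomials gives mu = 6. Corank 1: A-series; mu = 6 gives A_6. The Hessian of g at 0 is [[0, 0], [0, 0]] with rank 0, so corank 2. A Groebner basis of the Jacobian ideal J(g) in C{p,q} is {-p*q/32 + q^4 - q^2/16, p^3 + 64*p^2 + 256*p*q + 8*q^3 + 256*q^2, p^2*q - 64*p^2/3 - 256*p*q/3 - 4*q^3 - 256*q^2/3, 16*p^2/3 + p*q^2 + 64*p*q/3 + 2*q^3 + 64*q^2/3}; counting standard monomials gives mu = 7. Corank 2; j^3 = -q*(p + 2*q)^2 has shape L^2 M (L != M), so D-series; mu = 7 gives D_7. f is A_6 but g is D_7, hence not right-equivalent.

No.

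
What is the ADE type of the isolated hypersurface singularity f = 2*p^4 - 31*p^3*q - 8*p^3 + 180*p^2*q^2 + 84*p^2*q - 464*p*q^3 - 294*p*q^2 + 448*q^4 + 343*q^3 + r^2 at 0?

The Hessian of f at 0 has rank 1. Corank 2; j^3 = -(2*p - 7*q)^3 is a perfect cube, so E-series; the 4-jet and mu = 7 give E_7.

E_{7}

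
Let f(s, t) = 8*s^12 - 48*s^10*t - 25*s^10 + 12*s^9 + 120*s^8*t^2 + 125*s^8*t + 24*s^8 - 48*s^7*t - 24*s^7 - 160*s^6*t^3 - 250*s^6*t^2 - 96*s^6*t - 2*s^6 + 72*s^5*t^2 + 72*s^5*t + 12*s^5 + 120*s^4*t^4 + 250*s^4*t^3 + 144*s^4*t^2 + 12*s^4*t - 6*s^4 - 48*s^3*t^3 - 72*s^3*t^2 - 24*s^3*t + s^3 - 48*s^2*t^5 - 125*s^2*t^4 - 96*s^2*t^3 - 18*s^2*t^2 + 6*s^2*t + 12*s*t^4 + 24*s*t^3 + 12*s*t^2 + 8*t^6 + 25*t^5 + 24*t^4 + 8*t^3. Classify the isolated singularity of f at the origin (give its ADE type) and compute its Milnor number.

The Hessian of f at 0 has rank 0. Corank 2; j^3 = (s + 2*t)^3 is a perfect cube, so E-series; the 5-jet and mu = 8 give E_8.

Type E_8, Milnor number mu = 8.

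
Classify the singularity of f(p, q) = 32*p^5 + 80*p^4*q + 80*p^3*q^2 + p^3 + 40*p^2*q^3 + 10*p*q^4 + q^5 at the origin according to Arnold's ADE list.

E_{8}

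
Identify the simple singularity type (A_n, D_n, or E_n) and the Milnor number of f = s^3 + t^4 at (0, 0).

The Hessian of f at 0 is [[0, 0], [0, 0]] with rank 0, so corank 2. A Groebner basis of the Jacobian ideal J(f) in C{s,t} is {t^3, s^2}; counting standard monomials gives mu = 6. Corank 2; j^3 = s^3 is a perfect cube, so E-series; the 4-jet and mu = 6 give E_6.

Type E6, Milnor number mu = 6.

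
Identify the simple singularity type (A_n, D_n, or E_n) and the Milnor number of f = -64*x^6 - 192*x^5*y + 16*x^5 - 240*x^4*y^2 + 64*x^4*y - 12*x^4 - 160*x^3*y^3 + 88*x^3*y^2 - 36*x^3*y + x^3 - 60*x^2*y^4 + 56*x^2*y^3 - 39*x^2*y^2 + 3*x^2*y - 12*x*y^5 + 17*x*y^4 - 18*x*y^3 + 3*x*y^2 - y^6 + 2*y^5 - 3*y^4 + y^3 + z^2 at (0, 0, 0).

Type E_8, Milnor number mu = 8.

The Hessian of f at 0 has rank 1. Corank 2; j^3 = (x + y)^3 is a perfect cube, so E-series; the 5-jet and mu = 8 give E_8.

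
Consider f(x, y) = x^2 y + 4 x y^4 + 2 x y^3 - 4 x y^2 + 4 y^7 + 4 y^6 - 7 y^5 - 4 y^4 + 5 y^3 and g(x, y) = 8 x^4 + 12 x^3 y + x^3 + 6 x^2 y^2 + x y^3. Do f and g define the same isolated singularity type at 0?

The Hessian of f at 0 has rank 0. Corank 2; j^3 = y*(x^2 - 4*x*y + 5*y^2) splits into three distinct lines over C (the quadratic factor has nonzero discriminant), so D_4. The Hessian of g at 0 has rank 0. Corank 2; j^3 = x^3 is a perfect cube, so E-series; the 4-jet and mu = 7 give E_7. f is D_4 but g is E_7, hence not right-equivalent.

No.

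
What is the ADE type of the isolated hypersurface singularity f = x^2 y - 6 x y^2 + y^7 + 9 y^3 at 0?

D_8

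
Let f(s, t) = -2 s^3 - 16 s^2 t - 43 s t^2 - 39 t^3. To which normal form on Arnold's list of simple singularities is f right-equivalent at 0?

D4

The Hessian of f at 0 is [[0, 0], [0, 0]] with rank 0, so corank 2. A Groebner basis of the Jacobian ideal J(f) in C{s,t} is {t^3, s^2 - 23*t^2/2, s*t + 7*t^2/2}; counting standard monomials gives mu = 4. Corank 2; j^3 = -(s + 3*t)*(2*s^2 + 10*s*t + 13*t^2) splits into three distinct lines over C (the quadratic factor has nonzero discriminant), so D_4.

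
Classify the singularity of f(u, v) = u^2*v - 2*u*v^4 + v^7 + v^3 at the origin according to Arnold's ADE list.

D_{4}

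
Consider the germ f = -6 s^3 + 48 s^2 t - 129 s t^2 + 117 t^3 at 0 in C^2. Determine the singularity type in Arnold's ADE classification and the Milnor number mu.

Type D4, Milnor number mu = 4.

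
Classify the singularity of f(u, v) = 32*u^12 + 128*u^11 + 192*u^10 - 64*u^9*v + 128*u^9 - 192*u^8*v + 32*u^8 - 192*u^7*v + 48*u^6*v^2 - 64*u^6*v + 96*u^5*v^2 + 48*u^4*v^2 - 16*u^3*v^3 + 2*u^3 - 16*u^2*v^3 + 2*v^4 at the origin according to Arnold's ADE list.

The Hessian of f at 0 has rank 0. Corank 2; j^3 = 2*u^3 is a perfect cube, so E-series; the 4-jet and mu = 6 give E_6.

E_6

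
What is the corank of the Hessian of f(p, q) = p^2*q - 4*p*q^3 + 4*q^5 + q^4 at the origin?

2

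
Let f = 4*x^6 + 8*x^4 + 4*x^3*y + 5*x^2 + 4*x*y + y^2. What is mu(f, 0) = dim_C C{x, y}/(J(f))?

1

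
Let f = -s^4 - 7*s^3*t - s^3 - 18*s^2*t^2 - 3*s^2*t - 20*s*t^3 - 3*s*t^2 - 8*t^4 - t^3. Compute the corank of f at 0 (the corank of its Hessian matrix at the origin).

2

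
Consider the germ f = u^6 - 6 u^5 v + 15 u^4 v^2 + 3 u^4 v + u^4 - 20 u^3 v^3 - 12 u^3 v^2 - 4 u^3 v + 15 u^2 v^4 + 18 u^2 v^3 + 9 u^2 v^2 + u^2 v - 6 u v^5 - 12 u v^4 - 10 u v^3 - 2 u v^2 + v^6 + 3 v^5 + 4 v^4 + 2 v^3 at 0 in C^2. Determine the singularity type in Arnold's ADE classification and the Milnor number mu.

The Hessian of f at 0 has rank 0. Corank 2; j^3 = v*(u^2 - 2*u*v + 2*v^2) splits into three distinct lines over C (the quadratic factor has nonzero discriminant), so D_4.

Type D_4, Milnor number mu = 4.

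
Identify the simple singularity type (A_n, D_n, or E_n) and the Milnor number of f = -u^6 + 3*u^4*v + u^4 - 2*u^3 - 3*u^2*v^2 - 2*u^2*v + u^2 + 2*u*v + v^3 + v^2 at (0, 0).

The Hessian of f at 0 has rank 1. Corank 1: A-series; mu = 2 gives A_2.

Type A2, Milnor number mu = 2.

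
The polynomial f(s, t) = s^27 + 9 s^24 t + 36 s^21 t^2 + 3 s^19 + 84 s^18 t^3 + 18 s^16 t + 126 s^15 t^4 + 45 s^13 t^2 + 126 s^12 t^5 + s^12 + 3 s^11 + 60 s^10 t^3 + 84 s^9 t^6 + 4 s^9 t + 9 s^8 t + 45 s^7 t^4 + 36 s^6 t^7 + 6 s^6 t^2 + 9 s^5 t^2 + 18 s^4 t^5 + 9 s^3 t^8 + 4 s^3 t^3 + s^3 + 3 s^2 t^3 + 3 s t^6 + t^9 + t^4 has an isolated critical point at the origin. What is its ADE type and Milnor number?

Type E_6, Milnor number mu = 6.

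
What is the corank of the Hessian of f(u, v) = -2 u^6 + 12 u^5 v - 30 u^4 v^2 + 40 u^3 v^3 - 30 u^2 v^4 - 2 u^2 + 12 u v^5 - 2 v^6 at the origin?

1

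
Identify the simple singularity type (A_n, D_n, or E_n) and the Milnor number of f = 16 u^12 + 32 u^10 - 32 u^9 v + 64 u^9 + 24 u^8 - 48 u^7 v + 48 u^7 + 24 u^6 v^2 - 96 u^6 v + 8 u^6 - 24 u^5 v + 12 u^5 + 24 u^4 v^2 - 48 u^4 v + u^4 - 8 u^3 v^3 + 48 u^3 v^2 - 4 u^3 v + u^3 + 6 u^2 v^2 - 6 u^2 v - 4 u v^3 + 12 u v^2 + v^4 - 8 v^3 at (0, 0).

Type E_{6}, Milnor number mu = 6.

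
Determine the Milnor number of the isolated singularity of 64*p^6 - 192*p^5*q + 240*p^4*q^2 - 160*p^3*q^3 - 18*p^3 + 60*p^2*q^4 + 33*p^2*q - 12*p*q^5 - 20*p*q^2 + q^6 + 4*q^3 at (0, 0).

7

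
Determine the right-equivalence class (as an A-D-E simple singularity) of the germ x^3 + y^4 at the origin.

E_{6}

The Hessian of f at 0 is [[0, 0], [0, 0]] with rank 0, so corank 2. A Groebner basis of the Jacobian ideal J(f) in C{x,y} is {y^3, x^2}; counting standard monomials gives mu = 6. Corank 2; j^3 = x^3 is a perfect cube, so E-series; the 4-jet and mu = 6 give E_6.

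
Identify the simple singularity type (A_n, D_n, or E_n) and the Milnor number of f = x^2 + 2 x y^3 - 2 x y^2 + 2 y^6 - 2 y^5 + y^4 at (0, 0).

Type A_{5}, Milnor number mu = 5.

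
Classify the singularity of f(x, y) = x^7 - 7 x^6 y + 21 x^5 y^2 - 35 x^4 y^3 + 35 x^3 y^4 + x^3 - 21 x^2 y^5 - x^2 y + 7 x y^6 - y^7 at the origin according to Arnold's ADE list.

The Hessian of f at 0 has rank 0. Corank 2; j^3 = x^2*(x - y) has shape L^2 M (L != M), so D-series; mu = 8 gives D_8.

D_{8}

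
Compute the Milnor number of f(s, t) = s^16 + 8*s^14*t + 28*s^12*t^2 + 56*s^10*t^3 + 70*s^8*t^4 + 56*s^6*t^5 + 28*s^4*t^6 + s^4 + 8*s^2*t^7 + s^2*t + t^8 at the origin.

The Hessian of f at 0 has rank 0. Corank 2; j^3 = s^2*t has shape L^2 M (L != M), so D-series; mu = 9 gives D_9.

9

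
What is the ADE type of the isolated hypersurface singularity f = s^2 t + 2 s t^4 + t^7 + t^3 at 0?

D_{4}

The Hessian of f at 0 is [[0, 0], [0, 0]] with rank 0, so corank 2. A Groebner basis of the Jacobian ideal J(f) in C{s,t} is {t^3, s^2 + 3*t^2, s*t}; counting standard monomials gives mu = 4. Corank 2; j^3 = t*(s^2 + t^2) splits into three distinct lines over C (the quadratic factor has nonzero discriminant), so D_4.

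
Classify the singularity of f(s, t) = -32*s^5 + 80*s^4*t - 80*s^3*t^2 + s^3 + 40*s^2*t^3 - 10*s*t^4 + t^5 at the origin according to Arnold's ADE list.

The Hessian of f at 0 has rank 0. Corank 2; j^3 = s^3 is a perfect cube, so E-series; the 5-jet and mu = 8 give E_8.

E_8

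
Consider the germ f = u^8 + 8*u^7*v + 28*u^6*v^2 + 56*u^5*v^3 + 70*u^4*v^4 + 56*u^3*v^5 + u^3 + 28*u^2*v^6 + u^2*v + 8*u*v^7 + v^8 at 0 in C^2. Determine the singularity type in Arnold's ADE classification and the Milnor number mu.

Type D_9, Milnor number mu = 9.

The Hessian of f at 0 is [[0, 0], [0, 0]] with rank 0, so corank 2. A Groebner basis of the Jacobian ideal J(f) in C{u,v} is {-u*v/8 + v^7, u*v^2, u^2 + u*v}; counting standard monomials gives mu = 9. Corank 2; j^3 = u^2*(u + v) has shape L^2 M (L != M), so D-series; mu = 9 gives D_9.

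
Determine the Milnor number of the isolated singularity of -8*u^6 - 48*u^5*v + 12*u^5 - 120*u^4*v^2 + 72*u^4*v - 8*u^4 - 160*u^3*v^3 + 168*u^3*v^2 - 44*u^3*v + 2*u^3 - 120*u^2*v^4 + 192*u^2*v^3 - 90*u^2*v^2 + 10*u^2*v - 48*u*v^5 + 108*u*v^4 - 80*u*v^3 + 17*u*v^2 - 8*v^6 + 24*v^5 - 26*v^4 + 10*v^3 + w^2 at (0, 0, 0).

4

The Hessian of f at 0 has rank 1. Corank 2; j^3 = (u + 2*v)*(2*u^2 + 6*u*v + 5*v^2) splits into three distinct lines over C (the quadratic factor has nonzero discriminant), so D_4.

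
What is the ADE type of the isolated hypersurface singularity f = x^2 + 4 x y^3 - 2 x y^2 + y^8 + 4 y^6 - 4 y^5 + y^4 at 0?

The Hessian of f at 0 is [[2, 0], [0, 0]] with rank 1, so corank 1. A Groebner basis of the Jacobian ideal J(f) in C{x,y} is {x^3 - x^2/4 + x*y^2/2 + x*y/8 + x/16 - y^2/16, x^2*y + x^2 - 3*x*y^2/2 - x*y/4 - x/8 + y^2/8, x/2 + y^3 - y^2/2}; counting standard monomials gives mu = 7. Corank 1: A-series; mu = 7 gives A_7.

A_7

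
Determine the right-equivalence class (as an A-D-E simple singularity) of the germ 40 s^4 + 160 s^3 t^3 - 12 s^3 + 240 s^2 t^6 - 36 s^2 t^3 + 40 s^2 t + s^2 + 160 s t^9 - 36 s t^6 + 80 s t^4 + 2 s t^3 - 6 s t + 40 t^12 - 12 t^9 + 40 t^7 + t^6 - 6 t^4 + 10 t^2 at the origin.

A_{1}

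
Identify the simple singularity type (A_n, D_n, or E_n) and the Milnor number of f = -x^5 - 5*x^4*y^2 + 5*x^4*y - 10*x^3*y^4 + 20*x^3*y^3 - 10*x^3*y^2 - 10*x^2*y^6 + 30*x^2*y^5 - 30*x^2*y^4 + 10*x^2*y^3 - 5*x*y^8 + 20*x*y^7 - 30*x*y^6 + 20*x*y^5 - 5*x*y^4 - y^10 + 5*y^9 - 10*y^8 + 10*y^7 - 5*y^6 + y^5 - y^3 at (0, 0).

The Hessian of f at 0 has rank 0. Corank 2; j^3 = -y^3 is a perfect cube, so E-series; the 5-jet and mu = 8 give E_8.

Type E_8, Milnor number mu = 8.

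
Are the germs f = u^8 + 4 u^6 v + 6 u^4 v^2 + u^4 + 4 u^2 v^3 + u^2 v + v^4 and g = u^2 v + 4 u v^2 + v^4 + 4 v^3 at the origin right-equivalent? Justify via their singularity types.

Yes.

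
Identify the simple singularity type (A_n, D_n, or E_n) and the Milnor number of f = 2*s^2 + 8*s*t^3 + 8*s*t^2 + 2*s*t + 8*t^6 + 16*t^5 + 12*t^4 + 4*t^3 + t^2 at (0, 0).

Type A_{1}, Milnor number mu = 1.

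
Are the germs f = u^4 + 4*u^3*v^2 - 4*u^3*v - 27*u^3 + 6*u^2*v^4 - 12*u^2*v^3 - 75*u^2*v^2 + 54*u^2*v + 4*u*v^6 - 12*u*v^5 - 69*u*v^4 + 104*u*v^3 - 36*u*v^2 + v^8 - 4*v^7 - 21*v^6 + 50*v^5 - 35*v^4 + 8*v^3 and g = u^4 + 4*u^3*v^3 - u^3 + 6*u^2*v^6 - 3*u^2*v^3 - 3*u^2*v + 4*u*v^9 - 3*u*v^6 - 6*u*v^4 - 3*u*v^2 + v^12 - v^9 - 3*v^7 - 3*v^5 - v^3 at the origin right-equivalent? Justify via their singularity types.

Yes.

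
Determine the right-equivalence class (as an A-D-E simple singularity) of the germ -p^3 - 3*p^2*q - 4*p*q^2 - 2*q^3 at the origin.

D4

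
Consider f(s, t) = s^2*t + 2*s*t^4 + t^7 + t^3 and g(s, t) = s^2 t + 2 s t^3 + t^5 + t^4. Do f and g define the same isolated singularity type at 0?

No.

The Hessian of f at 0 has rank 0. Corank 2; j^3 = t*(s^2 + t^2) splits into three distinct lines over C (the quadratic factor has nonzero discriminant), so D_4. The Hessian of g at 0 has rank 0. Corank 2; j^3 = s^2*t has shape L^2 M (L != M), so D-series; mu = 5 gives D_5. f is D_4 but g is D_5, hence not right-equivalent.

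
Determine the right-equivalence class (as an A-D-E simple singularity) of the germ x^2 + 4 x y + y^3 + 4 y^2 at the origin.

The Hessian of f at 0 has rank 1. Corank 1: A-series; mu = 2 gives A_2.

A2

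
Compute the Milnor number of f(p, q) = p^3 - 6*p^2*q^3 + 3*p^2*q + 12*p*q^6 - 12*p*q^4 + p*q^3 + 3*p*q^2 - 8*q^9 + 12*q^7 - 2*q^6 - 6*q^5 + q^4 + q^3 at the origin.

7

The Hessian of f at 0 is [[0, 0], [0, 0]] with rank 0, so corank 2. A Groebner basis of the Jacobian ideal J(f) in C{p,q} is {p^3 + 3*p^2*q + 6*p^2 + 12*p*q + 6*q^2, -3*p^2 + p*q^2 - 6*p*q - 3*q^2, 3*p^2 + 6*p*q + q^3 + 3*q^2}; counting standard monomials gives mu = 7. Corank 2; j^3 = (p + q)^3 is a perfect cube, so E-series; the 4-jet and mu = 7 give E_7.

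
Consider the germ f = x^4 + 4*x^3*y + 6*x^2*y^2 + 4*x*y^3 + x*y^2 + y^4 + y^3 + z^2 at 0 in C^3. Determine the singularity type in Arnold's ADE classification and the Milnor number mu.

Type D_5, Milnor number mu = 5.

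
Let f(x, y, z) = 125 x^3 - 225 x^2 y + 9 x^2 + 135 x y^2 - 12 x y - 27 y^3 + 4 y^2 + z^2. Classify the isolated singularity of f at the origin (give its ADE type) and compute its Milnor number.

Type A_{2}, Milnor number mu = 2.

The Hessian of f at 0 has rank 2. Corank 1: A-series; mu = 2 gives A_2.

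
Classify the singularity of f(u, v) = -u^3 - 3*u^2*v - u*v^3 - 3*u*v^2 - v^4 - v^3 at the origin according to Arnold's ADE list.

E_7

The Hessian of f at 0 has rank 0. Corank 2; j^3 = -(u + v)^3 is a perfect cube, so E-series; the 4-jet and mu = 7 give E_7.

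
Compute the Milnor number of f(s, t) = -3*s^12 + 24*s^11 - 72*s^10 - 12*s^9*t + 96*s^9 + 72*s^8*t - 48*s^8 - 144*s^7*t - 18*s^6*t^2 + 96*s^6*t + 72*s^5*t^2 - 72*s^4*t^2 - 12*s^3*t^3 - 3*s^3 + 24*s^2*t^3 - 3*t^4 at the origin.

The Hessian of f at 0 has rank 0. Corank 2; j^3 = -3*s^3 is a perfect cube, so E-series; the 4-jet and mu = 6 give E_6.

6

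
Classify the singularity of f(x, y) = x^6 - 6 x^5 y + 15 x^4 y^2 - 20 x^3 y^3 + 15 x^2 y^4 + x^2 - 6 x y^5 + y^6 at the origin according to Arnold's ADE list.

A_5

The Hessian of f at 0 has rank 1. Corank 1: A-series; mu = 5 gives A_5.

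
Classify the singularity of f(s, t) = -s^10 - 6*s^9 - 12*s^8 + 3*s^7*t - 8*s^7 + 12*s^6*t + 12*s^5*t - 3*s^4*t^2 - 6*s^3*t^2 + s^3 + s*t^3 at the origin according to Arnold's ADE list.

E_7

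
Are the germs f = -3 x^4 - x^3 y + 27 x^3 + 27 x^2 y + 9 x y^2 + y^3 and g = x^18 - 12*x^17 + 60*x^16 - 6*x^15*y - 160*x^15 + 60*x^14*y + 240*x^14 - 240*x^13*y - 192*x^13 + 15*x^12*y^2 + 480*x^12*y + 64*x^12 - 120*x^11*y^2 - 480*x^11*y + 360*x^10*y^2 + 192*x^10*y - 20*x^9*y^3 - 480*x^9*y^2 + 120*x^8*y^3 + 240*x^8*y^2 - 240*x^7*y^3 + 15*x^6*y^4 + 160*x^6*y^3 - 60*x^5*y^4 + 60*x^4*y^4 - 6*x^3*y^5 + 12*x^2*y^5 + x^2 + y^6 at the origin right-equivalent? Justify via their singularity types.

No.

The Hessian of f at 0 has rank 0. Corank 2; j^3 = (3*x + y)^3 is a perfect cube, so E-series; the 4-jet and mu = 7 give E_7. The Hessian of g at 0 has rank 1. Corank 1: A-series; mu = 5 gives A_5. f is E_7 but g is A_5, hence not right-equivalent.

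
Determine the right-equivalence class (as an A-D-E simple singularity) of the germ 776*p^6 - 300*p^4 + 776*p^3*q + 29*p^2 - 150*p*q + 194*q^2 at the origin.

A_{1}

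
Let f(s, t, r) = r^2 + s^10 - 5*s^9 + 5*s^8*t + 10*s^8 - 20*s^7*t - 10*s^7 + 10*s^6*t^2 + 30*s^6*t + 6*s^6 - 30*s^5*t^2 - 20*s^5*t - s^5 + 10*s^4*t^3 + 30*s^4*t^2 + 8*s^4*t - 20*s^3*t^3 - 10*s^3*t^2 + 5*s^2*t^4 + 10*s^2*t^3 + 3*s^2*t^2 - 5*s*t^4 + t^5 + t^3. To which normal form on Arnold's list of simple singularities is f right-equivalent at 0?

E_{8}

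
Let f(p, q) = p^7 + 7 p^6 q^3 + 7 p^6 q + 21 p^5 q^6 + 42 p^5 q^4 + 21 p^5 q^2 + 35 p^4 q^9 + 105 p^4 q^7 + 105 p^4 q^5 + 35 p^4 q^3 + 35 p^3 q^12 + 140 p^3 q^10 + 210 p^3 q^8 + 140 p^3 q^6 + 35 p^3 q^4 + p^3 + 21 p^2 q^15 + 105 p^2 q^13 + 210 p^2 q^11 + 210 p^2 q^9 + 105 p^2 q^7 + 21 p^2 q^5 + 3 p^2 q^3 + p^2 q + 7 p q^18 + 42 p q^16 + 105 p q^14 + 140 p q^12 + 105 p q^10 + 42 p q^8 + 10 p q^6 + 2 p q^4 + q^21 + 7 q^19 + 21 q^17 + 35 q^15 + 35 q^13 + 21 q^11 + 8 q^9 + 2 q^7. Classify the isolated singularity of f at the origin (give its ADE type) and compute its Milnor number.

Type D_{8}, Milnor number mu = 8.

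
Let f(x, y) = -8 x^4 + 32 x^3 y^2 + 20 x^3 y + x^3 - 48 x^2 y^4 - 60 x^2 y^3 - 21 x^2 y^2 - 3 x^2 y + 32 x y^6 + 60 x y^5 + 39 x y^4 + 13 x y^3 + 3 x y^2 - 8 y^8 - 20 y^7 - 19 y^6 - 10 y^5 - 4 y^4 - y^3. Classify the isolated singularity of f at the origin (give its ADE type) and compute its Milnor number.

Type E_7, Milnor number mu = 7.

The Hessian of f at 0 has rank 0. Corank 2; j^3 = (x - y)^3 is a perfect cube, so E-series; the 4-jet and mu = 7 give E_7.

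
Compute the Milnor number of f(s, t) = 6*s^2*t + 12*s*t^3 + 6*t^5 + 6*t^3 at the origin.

4

The Hessian of f at 0 has rank 0. Corank 2; j^3 = 6*t*(s^2 + t^2) splits into three distinct lines over C (the quadratic factor has nonzero discriminant), so D_4.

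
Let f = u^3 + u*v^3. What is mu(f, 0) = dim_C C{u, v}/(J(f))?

7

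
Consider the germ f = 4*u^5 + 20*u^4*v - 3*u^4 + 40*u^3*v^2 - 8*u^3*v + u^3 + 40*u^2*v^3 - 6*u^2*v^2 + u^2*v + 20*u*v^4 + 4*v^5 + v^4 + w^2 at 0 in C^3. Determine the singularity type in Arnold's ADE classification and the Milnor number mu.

Type D_5, Milnor number mu = 5.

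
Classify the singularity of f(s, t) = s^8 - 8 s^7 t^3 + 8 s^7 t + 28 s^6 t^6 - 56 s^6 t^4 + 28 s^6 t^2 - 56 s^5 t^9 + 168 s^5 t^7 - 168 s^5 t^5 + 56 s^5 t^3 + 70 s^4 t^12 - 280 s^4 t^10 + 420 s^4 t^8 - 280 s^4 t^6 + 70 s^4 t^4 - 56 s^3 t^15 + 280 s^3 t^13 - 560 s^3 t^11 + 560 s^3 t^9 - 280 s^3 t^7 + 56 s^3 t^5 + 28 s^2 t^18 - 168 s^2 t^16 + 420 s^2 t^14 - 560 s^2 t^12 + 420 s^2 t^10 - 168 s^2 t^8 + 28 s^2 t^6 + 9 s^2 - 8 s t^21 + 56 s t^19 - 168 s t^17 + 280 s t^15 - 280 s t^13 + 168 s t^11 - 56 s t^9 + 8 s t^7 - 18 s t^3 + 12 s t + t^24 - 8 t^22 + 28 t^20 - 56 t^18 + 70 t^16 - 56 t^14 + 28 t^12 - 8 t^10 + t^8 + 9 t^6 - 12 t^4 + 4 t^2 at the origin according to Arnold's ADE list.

A_{7}

The Hessian of f at 0 has rank 1. Corank 1: A-series; mu = 7 gives A_7.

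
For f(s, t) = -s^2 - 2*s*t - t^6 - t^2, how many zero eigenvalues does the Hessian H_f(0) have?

The Hessian at 0 is [[-2, -2], [-2, -2]] of rank 1; hence corank 1.

1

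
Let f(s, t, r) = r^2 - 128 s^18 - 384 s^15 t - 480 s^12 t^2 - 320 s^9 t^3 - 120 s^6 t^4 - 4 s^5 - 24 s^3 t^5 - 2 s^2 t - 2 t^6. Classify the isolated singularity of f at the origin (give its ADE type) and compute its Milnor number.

Type D_7, Milnor number mu = 7.

The Hessian of f at 0 is [[0, 0, 0], [0, 0, 0], [0, 0, 2]] with rank 1, so corank 2. A Groebner basis of the Jacobian ideal J(f) in C{s,t,r} is {s^2/6 + t^5, s^3, s*t, r}; counting standard monomials gives mu = 7. Corank 2; j^3 = -2*s^2*t has shape L^2 M (L != M), so D-series; mu = 7 gives D_7.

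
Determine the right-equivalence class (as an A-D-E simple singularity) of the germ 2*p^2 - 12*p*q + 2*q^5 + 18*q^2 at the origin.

The Hessian of f at 0 has rank 1. Corank 1: A-series; mu = 4 gives A_4.

A_{4}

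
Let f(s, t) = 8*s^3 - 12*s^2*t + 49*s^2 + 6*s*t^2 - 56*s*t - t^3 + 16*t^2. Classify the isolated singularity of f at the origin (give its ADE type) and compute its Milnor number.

The Hessian of f at 0 is [[98, -56], [-56, 32]] with rank 1, so corank 1. A Groebner basis of the Jacobian ideal J(f) in C{s,t} is {t^2, s - 4*t/7}; counting standard monomials gives mu = 2. Corank 1: A-series; mu = 2 gives A_2.

Type A_2, Milnor number mu = 2.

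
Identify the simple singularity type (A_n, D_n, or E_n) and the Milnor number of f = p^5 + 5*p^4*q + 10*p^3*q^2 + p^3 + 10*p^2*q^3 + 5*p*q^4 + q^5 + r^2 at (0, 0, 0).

The Hessian of f at 0 is [[0, 0, 0], [0, 0, 0], [0, 0, 2]] with rank 1, so corank 2. A Groebner basis of the Jacobian ideal J(f) in C{p,q,r} is {q^5, p*q^3 + q^4/4, p^2, r}; counting standard monomials gives mu = 8. Corank 2; j^3 = p^3 is a perfect cube, so E-series; the 5-jet and mu = 8 give E_8.

Type E8, Milnor number mu = 8.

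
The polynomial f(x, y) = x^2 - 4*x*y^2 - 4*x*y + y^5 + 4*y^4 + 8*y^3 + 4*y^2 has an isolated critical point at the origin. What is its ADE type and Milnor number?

The Hessian of f at 0 has rank 1. Corank 1: A-series; mu = 4 gives A_4.

Type A_4, Milnor number mu = 4.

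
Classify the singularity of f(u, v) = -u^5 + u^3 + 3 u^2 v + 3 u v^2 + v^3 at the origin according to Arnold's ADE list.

E_{8}

The Hessian of f at 0 is [[0, 0], [0, 0]] with rank 0, so corank 2. A Groebner basis of the Jacobian ideal J(f) in C{u,v} is {v^5, u*v^3 + 3*v^4/4, u^2 + 2*u*v + v^2}; counting standard monomials gives mu = 8. Corank 2; j^3 = (u + v)^3 is a perfect cube, so E-series; the 5-jet and mu = 8 give E_8.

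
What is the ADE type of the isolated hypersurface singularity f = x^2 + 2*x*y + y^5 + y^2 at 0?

A_4

The Hessian of f at 0 has rank 1. Corank 1: A-series; mu = 4 gives A_4.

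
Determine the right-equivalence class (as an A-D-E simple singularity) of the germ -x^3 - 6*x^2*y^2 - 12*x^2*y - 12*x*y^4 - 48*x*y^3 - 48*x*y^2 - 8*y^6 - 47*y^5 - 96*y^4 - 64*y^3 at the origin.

The Hessian of f at 0 has rank 0. Corank 2; j^3 = -(x + 4*y)^3 is a perfect cube, so E-series; the 5-jet and mu = 8 give E_8.

E8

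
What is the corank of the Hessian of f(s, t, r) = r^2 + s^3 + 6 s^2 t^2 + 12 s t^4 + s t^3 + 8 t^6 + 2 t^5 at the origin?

Hessian at 0 has rank 1.

2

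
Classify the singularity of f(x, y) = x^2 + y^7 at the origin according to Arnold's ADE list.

The Hessian of f at 0 has rank 1. Corank 1: A-series; mu = 6 gives A_6.

A_6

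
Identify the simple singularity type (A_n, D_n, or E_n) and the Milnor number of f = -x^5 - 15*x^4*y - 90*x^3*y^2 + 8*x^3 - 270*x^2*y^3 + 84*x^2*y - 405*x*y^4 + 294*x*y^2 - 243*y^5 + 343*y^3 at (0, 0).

Type E8, Milnor number mu = 8.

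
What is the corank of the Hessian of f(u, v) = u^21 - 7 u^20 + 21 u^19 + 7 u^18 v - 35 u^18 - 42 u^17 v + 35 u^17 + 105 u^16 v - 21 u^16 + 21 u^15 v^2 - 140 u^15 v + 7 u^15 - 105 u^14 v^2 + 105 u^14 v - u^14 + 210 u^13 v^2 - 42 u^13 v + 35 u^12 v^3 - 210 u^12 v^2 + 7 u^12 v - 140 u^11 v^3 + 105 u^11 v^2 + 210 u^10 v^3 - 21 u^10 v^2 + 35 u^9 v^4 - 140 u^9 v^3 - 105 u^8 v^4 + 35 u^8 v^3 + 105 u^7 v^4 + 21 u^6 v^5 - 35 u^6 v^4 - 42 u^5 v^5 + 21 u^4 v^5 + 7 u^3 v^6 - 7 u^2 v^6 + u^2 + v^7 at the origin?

1

Hessian at 0 has rank 1.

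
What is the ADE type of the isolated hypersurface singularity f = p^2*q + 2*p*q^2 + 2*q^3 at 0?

D_4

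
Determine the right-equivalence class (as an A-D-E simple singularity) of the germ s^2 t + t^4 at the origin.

D_{5}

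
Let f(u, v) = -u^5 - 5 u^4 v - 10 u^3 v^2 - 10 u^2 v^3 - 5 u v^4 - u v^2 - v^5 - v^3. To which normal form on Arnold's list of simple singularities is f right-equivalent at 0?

D6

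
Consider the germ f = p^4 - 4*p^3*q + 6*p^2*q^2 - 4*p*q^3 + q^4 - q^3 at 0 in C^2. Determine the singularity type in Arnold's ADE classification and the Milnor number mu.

Type E6, Milnor number mu = 6.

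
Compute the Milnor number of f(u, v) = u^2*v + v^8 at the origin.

9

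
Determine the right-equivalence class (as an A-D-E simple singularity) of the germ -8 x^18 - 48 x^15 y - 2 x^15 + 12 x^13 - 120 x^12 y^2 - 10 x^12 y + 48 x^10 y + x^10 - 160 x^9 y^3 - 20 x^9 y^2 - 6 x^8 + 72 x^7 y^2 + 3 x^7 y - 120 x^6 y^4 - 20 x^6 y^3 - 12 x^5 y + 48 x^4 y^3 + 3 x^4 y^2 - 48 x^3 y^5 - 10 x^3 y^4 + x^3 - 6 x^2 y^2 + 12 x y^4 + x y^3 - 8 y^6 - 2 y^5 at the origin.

The Hessian of f at 0 is [[0, 0], [0, 0]] with rank 0, so corank 2. A Groebner basis of the Jacobian ideal J(f) in C{x,y} is {-x^2/4 + y^4 - y^3/12, x^3, x^2*y + x^2/12 + y^3/36, -x^2/2 + x*y^2 - y^3/6}; counting standard monomials gives mu = 7. Corank 2; j^3 = x^3 is a perfect cube, so E-series; the 4-jet and mu = 7 give E_7.

E_7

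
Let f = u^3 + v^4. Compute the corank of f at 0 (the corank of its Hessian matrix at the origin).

The Hessian at 0 is [[0, 0], [0, 0]] of rank 0; hence corank 2.

2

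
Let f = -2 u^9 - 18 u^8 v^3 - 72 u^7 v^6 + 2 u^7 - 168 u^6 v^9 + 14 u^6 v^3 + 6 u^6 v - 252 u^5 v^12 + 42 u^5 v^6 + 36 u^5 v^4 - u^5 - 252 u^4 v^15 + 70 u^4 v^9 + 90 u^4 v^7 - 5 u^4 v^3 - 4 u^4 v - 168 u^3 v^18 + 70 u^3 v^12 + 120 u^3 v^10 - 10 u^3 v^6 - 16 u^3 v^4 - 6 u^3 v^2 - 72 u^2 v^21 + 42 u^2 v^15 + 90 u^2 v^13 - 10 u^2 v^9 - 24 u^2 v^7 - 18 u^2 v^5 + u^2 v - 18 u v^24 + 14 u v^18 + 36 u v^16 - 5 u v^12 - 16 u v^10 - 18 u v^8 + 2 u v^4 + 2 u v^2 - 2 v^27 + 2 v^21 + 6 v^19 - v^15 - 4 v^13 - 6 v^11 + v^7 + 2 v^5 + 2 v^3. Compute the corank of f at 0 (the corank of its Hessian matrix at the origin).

2

Hessian at 0 has rank 0.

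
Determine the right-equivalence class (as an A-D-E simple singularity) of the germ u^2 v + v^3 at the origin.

D_4

The Hessian of f at 0 has rank 0. Corank 2; j^3 = v*(u^2 + v^2) splits into three distinct lines over C (the quadratic factor has nonzero discriminant), so D_4.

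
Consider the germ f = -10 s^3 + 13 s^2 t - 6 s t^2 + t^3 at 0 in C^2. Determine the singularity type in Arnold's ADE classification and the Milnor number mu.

Type D4, Milnor number mu = 4.

The Hessian of f at 0 has rank 0. Corank 2; j^3 = -(2*s - t)*(5*s^2 - 4*s*t + t^2) splits into three distinct lines over C (the quadratic factor has nonzero discriminant), so D_4.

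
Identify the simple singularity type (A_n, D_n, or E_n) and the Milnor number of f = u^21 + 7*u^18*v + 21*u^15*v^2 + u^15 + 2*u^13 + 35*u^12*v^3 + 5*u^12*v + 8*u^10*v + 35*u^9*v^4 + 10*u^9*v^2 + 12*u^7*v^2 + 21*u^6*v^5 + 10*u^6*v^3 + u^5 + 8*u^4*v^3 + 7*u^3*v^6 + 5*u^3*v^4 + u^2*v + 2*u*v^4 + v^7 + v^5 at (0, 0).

The Hessian of f at 0 is [[0, 0], [0, 0]] with rank 0, so corank 2. A Groebner basis of the Jacobian ideal J(f) in C{u,v} is {u*v + v^4, u*v^2, u^2 - 5*u*v}; counting standard monomials gives mu = 6. Corank 2; j^3 = u^2*v has shape L^2 M (L != M), so D-series; mu = 6 gives D_6.

Type D_{6}, Milnor number mu = 6.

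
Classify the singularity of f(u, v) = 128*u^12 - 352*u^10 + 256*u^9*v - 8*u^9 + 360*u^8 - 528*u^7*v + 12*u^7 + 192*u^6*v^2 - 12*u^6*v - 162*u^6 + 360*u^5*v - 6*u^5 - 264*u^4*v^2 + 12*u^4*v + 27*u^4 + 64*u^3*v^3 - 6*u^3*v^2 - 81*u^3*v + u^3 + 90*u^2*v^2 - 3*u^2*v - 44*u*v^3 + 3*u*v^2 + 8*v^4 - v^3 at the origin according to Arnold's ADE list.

E7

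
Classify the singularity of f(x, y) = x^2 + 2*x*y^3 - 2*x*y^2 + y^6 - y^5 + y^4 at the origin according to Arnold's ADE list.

The Hessian of f at 0 has rank 1. Corank 1: A-series; mu = 4 gives A_4.

A4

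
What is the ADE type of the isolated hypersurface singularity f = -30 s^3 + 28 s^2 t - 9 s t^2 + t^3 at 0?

The Hessian of f at 0 is [[0, 0], [0, 0]] with rank 0, so corank 2. A Groebner basis of the Jacobian ideal J(f) in C{s,t} is {t^3, s^2 - 3*t^2/26, s*t - 9*t^2/26}; counting standard monomials gives mu = 4. Corank 2; j^3 = -(3*s - t)*(10*s^2 - 6*s*t + t^2) splits into three distinct lines over C (the quadratic factor has nonzero discriminant), so D_4.

D_4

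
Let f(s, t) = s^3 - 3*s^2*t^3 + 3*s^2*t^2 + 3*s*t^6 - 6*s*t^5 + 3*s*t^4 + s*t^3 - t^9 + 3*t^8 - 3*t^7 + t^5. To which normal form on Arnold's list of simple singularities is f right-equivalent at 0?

The Hessian of f at 0 has rank 0. Corank 2; j^3 = s^3 is a perfect cube, so E-series; the 4-jet and mu = 7 give E_7.

E_7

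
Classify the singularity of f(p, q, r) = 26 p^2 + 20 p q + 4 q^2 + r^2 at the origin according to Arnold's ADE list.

The Hessian of f at 0 is [[52, 20, 0], [20, 8, 0], [0, 0, 2]] with rank 3, so corank 0. A Groebner basis of the Jacobian ideal J(f) in C{p,q,r} is {p, q, r}; counting standard monomials gives mu = 1. Corank 0: nondegenerate Morse point, so A_1.

A_{1}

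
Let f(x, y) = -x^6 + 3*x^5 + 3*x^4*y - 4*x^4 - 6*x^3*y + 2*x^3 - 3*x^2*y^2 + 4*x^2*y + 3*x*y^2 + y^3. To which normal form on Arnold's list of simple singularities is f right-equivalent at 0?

D_{4}

The Hessian of f at 0 is [[0, 0], [0, 0]] with rank 0, so corank 2. A Groebner basis of the Jacobian ideal J(f) in C{x,y} is {y^3, x^2 - 3*y^2/2, x*y + 3*y^2/2}; counting standard monomials gives mu = 4. Corank 2; j^3 = (x + y)*(2*x^2 + 2*x*y + y^2) splits into three distinct lines over C (the quadratic factor has nonzero discriminant), so D_4.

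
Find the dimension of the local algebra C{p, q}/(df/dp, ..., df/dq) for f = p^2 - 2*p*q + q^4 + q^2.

3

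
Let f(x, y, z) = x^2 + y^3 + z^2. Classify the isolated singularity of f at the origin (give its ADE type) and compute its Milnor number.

Type A_2, Milnor number mu = 2.

The Hessian of f at 0 has rank 2. Corank 1: A-series; mu = 2 gives A_2.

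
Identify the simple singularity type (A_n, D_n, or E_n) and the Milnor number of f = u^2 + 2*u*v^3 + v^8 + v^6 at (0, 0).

Type A_{7}, Milnor number mu = 7.

The Hessian of f at 0 is [[2, 0], [0, 0]] with rank 1, so corank 1. A Groebner basis of the Jacobian ideal J(f) in C{u,v} is {u^3, u^2*v, u + v^3}; counting standard monomials gives mu = 7. Corank 1: A-series; mu = 7 gives A_7.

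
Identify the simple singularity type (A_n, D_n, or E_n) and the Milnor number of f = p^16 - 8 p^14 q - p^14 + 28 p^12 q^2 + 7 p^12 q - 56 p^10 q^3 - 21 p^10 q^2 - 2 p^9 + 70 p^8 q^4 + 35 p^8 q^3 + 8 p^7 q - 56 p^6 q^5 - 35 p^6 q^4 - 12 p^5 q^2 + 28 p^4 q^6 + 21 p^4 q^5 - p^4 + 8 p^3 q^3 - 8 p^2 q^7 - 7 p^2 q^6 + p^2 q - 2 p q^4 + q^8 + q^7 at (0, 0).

The Hessian of f at 0 has rank 0. Corank 2; j^3 = p^2*q has shape L^2 M (L != M), so D-series; mu = 9 gives D_9.

Type D9, Milnor number mu = 9.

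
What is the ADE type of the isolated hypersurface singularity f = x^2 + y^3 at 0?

The Hessian of f at 0 is [[2, 0], [0, 0]] with rank 1, so corank 1. A Groebner basis of the Jacobian ideal J(f) in C{x,y} is {y^2, x}; counting standard monomials gives mu = 2. Corank 1: A-series; mu = 2 gives A_2.

A_{2}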